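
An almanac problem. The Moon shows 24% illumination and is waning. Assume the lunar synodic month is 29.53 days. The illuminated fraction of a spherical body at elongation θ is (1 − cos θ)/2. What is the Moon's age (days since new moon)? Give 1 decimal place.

24.7 days

From f = (1 − cos θ)/2: cos θ = 1 − 2×0.24 = 0.520; arccos → 58.7°.
Waning ⇒ past full, so θ = 360° − 58.7° = 301.3°.
Age = 29.53 × 301.3°/360° ≈ 24.72 days.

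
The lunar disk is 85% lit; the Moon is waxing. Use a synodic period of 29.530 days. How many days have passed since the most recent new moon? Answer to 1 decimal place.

Invert f = (1 − cos θ)/2 to get cos θ = 1 − 2(0.85) = -0.700, hence θ₀ = arccos -0.700 = 134.4°.
Before full moon the principal value applies: θ = 134.4°.
Age = 29.530 × 134.4°/360° ≈ 11.03 days.

11.0 days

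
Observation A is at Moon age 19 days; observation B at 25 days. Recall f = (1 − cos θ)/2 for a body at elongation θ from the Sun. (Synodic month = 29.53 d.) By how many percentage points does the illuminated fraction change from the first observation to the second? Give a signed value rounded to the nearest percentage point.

θ₁ = 360° × 19/29.53 = 231.6°, f₁ = (1 − cos θ₁)/2 = 0.810.
θ₂ = 360° × 25/29.53 = 304.8°, f₂ = (1 − cos θ₂)/2 = 0.215.
Change = f₂ − f₁ = -0.596 → -60 percentage points.

-60 percentage points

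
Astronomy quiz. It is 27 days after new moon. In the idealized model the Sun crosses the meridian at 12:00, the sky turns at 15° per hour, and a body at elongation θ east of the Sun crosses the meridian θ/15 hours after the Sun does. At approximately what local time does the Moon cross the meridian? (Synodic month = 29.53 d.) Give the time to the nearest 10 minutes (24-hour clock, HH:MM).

10:00

Phase angle: θ = 360°·(27 d)/(29.53 d) = 329.2°.
At 15° of sky rotation per hour, 329.2° corresponds to a 21.94 h lag.
12:00 + 21.944 h ≈ 09:57 → 10:00 to the nearest ten minutes.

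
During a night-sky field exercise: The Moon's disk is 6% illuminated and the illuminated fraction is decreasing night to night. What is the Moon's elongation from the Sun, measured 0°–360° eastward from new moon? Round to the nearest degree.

cos θ = 1 − 2f = 0.880, giving a principal value of 28.4°.
Since the Moon is past full (waning), take the reflex angle: θ = 360° − 28.4° = 331.6°.

332°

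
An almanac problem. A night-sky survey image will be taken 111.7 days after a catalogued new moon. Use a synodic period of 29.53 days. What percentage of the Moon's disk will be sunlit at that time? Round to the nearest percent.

111.7 d spans 3 complete synodic months (3 × 29.53 = 88.59 d) plus 23.11 d.
Phase angle: θ = 360°·(23.11 d)/(29.53 d) = 281.7°.
With cos θ = 0.203, the lit fraction is (1 − 0.203)/2 ≈ 0.398, so 40%.

40%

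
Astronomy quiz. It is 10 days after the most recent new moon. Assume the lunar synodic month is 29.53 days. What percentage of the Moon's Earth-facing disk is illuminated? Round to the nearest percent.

76%

Phase angle: θ = 360°·(10 d)/(29.53 d) = 121.9°.
cos 121.9° = (-0.529), so f = (1 − (-0.529))/2 = 0.764, so 76%.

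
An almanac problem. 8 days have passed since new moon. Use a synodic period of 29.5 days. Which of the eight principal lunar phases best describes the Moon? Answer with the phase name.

θ ≈ 360° × 8/29.5 = 98°, which falls in the first quarter sector.

first quarter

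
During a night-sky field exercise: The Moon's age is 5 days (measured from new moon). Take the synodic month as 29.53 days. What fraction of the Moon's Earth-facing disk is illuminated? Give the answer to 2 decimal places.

The Moon has covered 5/29.53 of its cycle, so θ ≈ 360° × 5/29.53 = 61.0°.
Illuminated fraction = (1 − cos 61.0°)/2 = (1 − 0.485)/2 ≈ 0.257.

0.26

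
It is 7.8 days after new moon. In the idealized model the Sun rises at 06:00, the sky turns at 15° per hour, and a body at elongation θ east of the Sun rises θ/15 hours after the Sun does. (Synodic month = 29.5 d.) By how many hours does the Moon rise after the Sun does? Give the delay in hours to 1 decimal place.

6.3 h

The Moon has covered 7.8/29.5 of its cycle, so θ ≈ 360° × 7.8/29.5 = 95.2°.
At 15° of sky rotation per hour, 95.2° corresponds to a 6.35 h lag.
So the Moon rises 6.35 h after the Sun.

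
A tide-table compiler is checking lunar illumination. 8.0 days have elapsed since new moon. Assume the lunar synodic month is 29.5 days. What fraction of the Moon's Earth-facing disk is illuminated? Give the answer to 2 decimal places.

The Moon has covered 8.0/29.5 of its cycle, so θ ≈ 360° × 8.0/29.5 = 97.6°.
Illuminated fraction = (1 − cos 97.6°)/2 = (1 − (-0.133))/2 ≈ 0.566.

0.57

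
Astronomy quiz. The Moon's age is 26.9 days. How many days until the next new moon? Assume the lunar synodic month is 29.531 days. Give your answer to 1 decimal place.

2.6 days

The next new moon completes the synodic month: 29.531 − 26.9 = 2.631 days.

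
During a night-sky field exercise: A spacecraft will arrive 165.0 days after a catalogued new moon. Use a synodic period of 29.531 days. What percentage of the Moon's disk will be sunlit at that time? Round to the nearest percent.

93%

165.0 d spans 5 complete synodic months (5 × 29.531 = 147.66 d) plus 17.34 d.
The Moon has covered 17.34/29.531 of its cycle, so θ ≈ 360° × 17.34/29.531 = 211.4°.
Illuminated fraction = (1 − cos 211.4°)/2 = (1 − (-0.853))/2 ≈ 0.927, so 93%.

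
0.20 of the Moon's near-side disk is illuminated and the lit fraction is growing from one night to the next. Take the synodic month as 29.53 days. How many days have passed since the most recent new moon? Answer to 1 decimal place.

From f = (1 − cos θ)/2: cos θ = 1 − 2×0.20 = 0.600; arccos → 53.1°.
Before full moon the principal value applies: θ = 53.1°.
At 360°/29.53 d per day, 53.1° corresponds to 4.36 days.

4.4 days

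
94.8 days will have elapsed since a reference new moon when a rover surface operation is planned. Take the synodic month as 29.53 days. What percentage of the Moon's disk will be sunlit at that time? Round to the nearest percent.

Reduce mod P: 94.8 − 3×29.53 = 6.21 d into the current lunation.
Elongation θ = 360° × 6.21/29.53 ≈ 75.7°.
Illuminated fraction = (1 − cos 75.7°)/2 = (1 − 0.247)/2 ≈ 0.377, so 38%.

38%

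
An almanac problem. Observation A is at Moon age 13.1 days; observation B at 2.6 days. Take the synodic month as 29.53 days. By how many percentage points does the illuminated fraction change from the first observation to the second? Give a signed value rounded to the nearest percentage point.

θ₁ = 360° × 13.1/29.53 = 159.7°, f₁ = (1 − cos θ₁)/2 = 0.969.
θ₂ = 360° × 2.6/29.53 = 31.7°, f₂ = (1 − cos θ₂)/2 = 0.075.
Change = f₂ − f₁ = -0.894 → -89 percentage points.

-89 percentage points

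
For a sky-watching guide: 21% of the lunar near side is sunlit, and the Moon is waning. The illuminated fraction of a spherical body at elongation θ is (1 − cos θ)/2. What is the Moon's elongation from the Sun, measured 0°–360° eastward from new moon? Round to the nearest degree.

305°

From f = (1 − cos θ)/2: cos θ = 1 − 2×0.21 = 0.580; arccos → 54.5°.
Since the Moon is past full (waning), take the reflex angle: θ = 360° − 54.5° = 305.5°.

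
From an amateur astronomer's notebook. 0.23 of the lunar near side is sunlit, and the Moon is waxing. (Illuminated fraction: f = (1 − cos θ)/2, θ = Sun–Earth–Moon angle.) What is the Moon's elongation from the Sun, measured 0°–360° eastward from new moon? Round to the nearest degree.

From f = (1 − cos θ)/2: cos θ = 1 − 2×0.23 = 0.540; arccos → 57.3°.
The Moon is waxing (0°–180°), so θ = 57.3° directly.

57°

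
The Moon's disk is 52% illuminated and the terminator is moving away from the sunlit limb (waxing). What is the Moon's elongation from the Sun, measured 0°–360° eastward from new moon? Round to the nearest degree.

92°

cos θ = 1 − 2f = -0.040, giving a principal value of 92.3°.
Before full moon the principal value applies: θ = 92.3°.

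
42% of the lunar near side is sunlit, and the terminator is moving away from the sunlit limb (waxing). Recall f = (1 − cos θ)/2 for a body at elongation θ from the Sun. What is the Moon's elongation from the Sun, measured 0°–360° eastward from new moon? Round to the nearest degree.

81°

From f = (1 − cos θ)/2: cos θ = 1 − 2×0.42 = 0.160; arccos → 80.8°.
Before full moon the principal value applies: θ = 80.8°.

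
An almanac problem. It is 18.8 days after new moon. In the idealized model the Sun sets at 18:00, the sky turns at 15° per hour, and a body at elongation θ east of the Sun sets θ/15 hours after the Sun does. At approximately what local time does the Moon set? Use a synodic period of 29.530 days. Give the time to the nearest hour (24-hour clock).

09:00

The Moon has covered 18.8/29.530 of its cycle, so θ ≈ 360° × 18.8/29.530 = 229.2°.
At 15° of sky rotation per hour, 229.2° corresponds to a 15.28 h lag.
18:00 + 15.28 h ≈ 09:17 → 09:00 to the nearest hour.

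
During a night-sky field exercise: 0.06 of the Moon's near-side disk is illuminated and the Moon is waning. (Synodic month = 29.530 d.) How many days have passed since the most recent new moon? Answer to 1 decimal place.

From f = (1 − cos θ)/2: cos θ = 1 − 2×0.06 = 0.880; arccos → 28.4°.
A waning Moon lies in 180°–360°, so θ = 360° − 28.4° = 331.6°.
That fraction of the synodic month is 331.6/360 × 29.530 d ≈ 27.20 d.

27.2 days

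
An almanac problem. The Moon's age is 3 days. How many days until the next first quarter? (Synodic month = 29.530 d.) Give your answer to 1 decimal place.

First quarter occurs at elongation 90°, i.e. at age 29.530 × 90/360 = 7.383 d.
So 4.383 days remain (7.383 − 3).

4.4 days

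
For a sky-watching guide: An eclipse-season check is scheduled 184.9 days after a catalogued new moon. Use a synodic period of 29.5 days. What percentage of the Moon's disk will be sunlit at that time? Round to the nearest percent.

Reduce mod P: 184.9 − 6×29.5 = 7.90 d into the current lunation.
The Moon has covered 7.90/29.5 of its cycle, so θ ≈ 360° × 7.90/29.5 = 96.4°.
Illuminated fraction = (1 − cos 96.4°)/2 = (1 − (-0.112))/2 ≈ 0.556, so 56%.

56%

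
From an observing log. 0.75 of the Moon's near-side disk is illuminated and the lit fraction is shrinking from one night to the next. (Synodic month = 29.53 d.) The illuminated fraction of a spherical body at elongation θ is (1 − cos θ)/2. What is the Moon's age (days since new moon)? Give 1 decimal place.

Invert f = (1 − cos θ)/2 to get cos θ = 1 − 2(0.75) = -0.500, hence θ₀ = arccos -0.500 = 120.0°.
Since the Moon is past full (waning), take the reflex angle: θ = 360° − 120.0° = 240.0°.
At 360°/29.53 d per day, 240.0° corresponds to 19.69 days.

19.7 days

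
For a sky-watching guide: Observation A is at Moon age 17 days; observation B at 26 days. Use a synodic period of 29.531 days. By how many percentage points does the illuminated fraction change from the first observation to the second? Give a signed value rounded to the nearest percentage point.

-81 percentage points

θ₁ = 360° × 17/29.531 = 207.2°, f₁ = (1 − cos θ₁)/2 = 0.945.
θ₂ = 360° × 26/29.531 = 317.0°, f₂ = (1 − cos θ₂)/2 = 0.135.
Change = f₂ − f₁ = -0.810 → -81 percentage points.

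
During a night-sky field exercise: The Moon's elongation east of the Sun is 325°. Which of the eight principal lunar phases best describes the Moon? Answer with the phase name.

waning crescent

325° lies in the waning crescent sector of the 8-phase cycle.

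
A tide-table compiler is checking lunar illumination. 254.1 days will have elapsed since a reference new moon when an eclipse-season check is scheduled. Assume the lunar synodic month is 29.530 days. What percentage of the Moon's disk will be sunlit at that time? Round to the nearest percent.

90%

Reduce mod P: 254.1 − 8×29.530 = 17.86 d into the current lunation.
Phase angle: θ = 360°·(17.86 d)/(29.530 d) = 217.7°.
cos 217.7° = (-0.791), so f = (1 − (-0.791))/2 = 0.895, so 90%.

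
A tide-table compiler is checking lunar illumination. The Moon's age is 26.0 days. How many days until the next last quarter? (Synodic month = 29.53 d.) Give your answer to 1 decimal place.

Last quarter occurs at elongation 270°, i.e. at age 29.53 × 270/360 = 22.148 d.
Already past this cycle's last quarter; the next is at 22.148 + 29.53 = 51.678 d, so 51.678 − 26.0 = 25.678 days.

25.7 days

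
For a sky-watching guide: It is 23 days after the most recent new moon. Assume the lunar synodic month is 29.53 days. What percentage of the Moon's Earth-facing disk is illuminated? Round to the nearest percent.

Elongation θ = 360° × 23/29.53 ≈ 280.4°.
With cos θ = 0.180, the lit fraction is (1 − 0.180)/2 ≈ 0.410, so 41%.

41%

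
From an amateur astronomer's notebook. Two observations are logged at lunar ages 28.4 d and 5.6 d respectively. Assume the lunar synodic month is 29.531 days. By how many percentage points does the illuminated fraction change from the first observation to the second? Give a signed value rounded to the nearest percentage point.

θ₁ = 360° × 28.4/29.531 = 346.2°, f₁ = (1 − cos θ₁)/2 = 0.014.
θ₂ = 360° × 5.6/29.531 = 68.3°, f₂ = (1 − cos θ₂)/2 = 0.315.
Change = f₂ − f₁ = +0.300 → +30 percentage points.

+30 percentage points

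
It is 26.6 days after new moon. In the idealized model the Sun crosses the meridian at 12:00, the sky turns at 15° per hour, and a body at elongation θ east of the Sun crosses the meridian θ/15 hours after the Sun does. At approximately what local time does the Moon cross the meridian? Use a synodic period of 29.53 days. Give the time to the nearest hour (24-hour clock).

10:00

Elongation θ = 360° × 26.6/29.53 ≈ 324.3°.
The Moon trails the Sun by θ/15 = 324.3/15 ≈ 21.62 hours.
12:00 + 21.62 h ≈ 09:37 → 10:00 to the nearest hour.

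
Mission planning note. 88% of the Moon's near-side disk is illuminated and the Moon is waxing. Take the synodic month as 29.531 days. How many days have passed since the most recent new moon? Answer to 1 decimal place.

Invert f = (1 − cos θ)/2 to get cos θ = 1 − 2(0.88) = -0.760, hence θ₀ = arccos -0.760 = 139.5°.
Waxing ⇒ before full, so θ = 139.5°.
At 360°/29.531 d per day, 139.5° corresponds to 11.44 days.

11.4 days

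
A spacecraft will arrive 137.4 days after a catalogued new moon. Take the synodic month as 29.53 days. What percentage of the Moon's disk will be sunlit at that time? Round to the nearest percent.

79%

137.4 d spans 4 complete synodic months (4 × 29.53 = 118.12 d) plus 19.28 d.
Elongation θ = 360° × 19.28/29.53 ≈ 235.0°.
Illuminated fraction = (1 − cos 235.0°)/2 = (1 − (-0.573))/2 ≈ 0.786, so 79%.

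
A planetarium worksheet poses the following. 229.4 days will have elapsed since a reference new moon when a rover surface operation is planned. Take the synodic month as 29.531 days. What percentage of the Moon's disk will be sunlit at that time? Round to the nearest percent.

44%

229.4 d spans 7 complete synodic months (7 × 29.531 = 206.72 d) plus 22.68 d.
The Moon has covered 22.68/29.531 of its cycle, so θ ≈ 360° × 22.68/29.531 = 276.5°.
cos 276.5° = 0.114, so f = (1 − 0.114)/2 = 0.443, so 44%.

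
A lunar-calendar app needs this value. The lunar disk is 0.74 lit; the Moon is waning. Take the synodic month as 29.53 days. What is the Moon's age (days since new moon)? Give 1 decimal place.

19.8 days

cos θ = 1 − 2f = -0.480, giving a principal value of 118.7°.
A waning Moon lies in 180°–360°, so θ = 360° − 118.7° = 241.3°.
At 360°/29.53 d per day, 241.3° corresponds to 19.79 days.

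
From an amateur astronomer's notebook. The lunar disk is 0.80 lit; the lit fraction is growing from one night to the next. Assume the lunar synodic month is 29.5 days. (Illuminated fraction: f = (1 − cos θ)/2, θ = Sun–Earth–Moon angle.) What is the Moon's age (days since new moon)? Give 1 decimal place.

From f = (1 − cos θ)/2: cos θ = 1 − 2×0.80 = -0.600; arccos → 126.9°.
The Moon is waxing (0°–180°), so θ = 126.9° directly.
Age = 29.5 × 126.9°/360° ≈ 10.40 days.

10.4 days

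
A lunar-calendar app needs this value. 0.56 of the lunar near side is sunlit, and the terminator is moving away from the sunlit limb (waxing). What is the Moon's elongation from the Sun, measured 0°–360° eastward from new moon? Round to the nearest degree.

97°

Invert f = (1 − cos θ)/2 to get cos θ = 1 − 2(0.56) = -0.120, hence θ₀ = arccos -0.120 = 96.9°.
Before full moon the principal value applies: θ = 96.9°.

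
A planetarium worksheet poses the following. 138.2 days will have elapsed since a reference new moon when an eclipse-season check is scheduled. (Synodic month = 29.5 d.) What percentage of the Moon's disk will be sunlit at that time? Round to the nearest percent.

138.2 d spans 4 complete synodic months (4 × 29.5 = 118.00 d) plus 20.20 d.
The Moon has covered 20.20/29.5 of its cycle, so θ ≈ 360° × 20.20/29.5 = 246.5°.
cos 246.5° = (-0.399), so f = (1 − (-0.399))/2 = 0.699, so 70%.

70%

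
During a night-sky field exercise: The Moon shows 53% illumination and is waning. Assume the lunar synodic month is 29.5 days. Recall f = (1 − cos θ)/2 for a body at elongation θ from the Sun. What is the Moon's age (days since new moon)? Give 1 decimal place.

21.8 days

Invert f = (1 − cos θ)/2 to get cos θ = 1 − 2(0.53) = -0.060, hence θ₀ = arccos -0.060 = 93.4°.
A waning Moon lies in 180°–360°, so θ = 360° − 93.4° = 266.6°.
Age = 29.5 × 266.6°/360° ≈ 21.84 days.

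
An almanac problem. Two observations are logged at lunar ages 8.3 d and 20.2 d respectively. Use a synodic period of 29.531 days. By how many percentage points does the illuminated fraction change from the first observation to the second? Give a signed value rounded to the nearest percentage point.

θ₁ = 360° × 8.3/29.531 = 101.2°, f₁ = (1 − cos θ₁)/2 = 0.597.
θ₂ = 360° × 20.2/29.531 = 246.2°, f₂ = (1 − cos θ₂)/2 = 0.701.
Change = f₂ − f₁ = +0.104 → +10 percentage points.

+10 percentage points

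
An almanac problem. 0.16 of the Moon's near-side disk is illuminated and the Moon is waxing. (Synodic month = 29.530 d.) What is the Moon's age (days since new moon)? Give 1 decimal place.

cos θ = 1 − 2f = 0.680, giving a principal value of 47.2°.
Before full moon the principal value applies: θ = 47.2°.
Age = 29.530 × 47.2°/360° ≈ 3.87 days.

3.9 days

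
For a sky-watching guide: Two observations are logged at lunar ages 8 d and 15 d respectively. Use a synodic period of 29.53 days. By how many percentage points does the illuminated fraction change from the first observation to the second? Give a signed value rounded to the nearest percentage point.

First observation: θ = 360°·8/29.53 = 97.5°, so f = 0.566.
Second observation: θ = 182.9°, f = 0.999.
Δf = 0.999 − 0.566 = +0.434, i.e. +43 pp.

+43 pp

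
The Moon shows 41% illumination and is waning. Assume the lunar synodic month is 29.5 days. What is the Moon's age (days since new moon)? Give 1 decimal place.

From f = (1 − cos θ)/2: cos θ = 1 − 2×0.41 = 0.180; arccos → 79.6°.
Since the Moon is past full (waning), take the reflex angle: θ = 360° − 79.6° = 280.4°.
That fraction of the synodic month is 280.4/360 × 29.5 d ≈ 22.97 d.

23.0 days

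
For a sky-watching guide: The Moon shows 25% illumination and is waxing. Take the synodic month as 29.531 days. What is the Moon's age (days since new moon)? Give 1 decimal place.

4.9 days

cos θ = 1 − 2f = 0.500, giving a principal value of 60.0°.
Waxing ⇒ before full, so θ = 60.0°.
That fraction of the synodic month is 60.0/360 × 29.531 d ≈ 4.92 d.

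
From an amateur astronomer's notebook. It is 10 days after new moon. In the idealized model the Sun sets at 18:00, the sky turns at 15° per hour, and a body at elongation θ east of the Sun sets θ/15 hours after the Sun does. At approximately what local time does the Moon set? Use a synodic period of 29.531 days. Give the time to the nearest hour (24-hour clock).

02:00

Elongation θ = 360° × 10/29.531 ≈ 121.9°.
At 15° of sky rotation per hour, 121.9° corresponds to a 8.13 h lag.
18:00 + 8.13 h ≈ 02:08 → 02:00 to the nearest hour.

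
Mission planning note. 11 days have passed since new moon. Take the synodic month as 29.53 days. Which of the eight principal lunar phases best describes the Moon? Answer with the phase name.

waxing gibbous

θ ≈ 360° × 11/29.53 = 134°, which falls in the waxing gibbous sector.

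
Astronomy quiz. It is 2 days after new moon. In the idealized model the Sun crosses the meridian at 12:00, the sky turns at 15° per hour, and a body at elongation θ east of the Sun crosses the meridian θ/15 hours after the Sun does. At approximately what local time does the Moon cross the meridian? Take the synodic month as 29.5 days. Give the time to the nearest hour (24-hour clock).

14:00

Elongation θ = 360° × 2/29.5 ≈ 24.4°.
At 15° of sky rotation per hour, 24.4° corresponds to a 1.63 h lag.
12:00 + 1.63 h ≈ 13:38 → 14:00 to the nearest hour.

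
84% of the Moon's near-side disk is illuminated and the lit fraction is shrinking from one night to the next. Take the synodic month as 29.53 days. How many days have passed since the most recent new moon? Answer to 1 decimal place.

cos θ = 1 − 2f = -0.680, giving a principal value of 132.8°.
Waning ⇒ past full, so θ = 360° − 132.8° = 227.2°.
Age = 29.53 × 227.2°/360° ≈ 18.63 days.

18.6 days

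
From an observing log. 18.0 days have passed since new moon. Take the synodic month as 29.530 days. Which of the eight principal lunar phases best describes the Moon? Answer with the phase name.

waning gibbous

At 18.0/29.530 of the cycle, θ ≈ 219° — the waning gibbous range.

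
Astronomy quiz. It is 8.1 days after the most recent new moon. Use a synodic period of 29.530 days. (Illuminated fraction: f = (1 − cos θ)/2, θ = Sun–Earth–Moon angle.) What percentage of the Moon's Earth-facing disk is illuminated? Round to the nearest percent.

58%

Phase angle: θ = 360°·(8.1 d)/(29.530 d) = 98.7°.
cos 98.7° = (-0.152), so f = (1 − (-0.152))/2 = 0.576, so 58%.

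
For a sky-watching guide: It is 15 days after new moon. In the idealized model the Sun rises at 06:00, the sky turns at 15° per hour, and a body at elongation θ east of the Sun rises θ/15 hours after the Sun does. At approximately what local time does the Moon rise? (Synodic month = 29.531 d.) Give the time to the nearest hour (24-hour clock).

18:00

Elongation θ = 360° × 15/29.531 ≈ 182.9°.
At 15° of sky rotation per hour, 182.9° corresponds to a 12.19 h lag.
06:00 + 12.19 h ≈ 18:11 → 18:00 to the nearest hour.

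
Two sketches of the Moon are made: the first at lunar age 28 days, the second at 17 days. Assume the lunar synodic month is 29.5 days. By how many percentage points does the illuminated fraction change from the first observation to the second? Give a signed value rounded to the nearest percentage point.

+92 percentage points

First observation: θ = 360°·28/29.5 = 341.7°, so f = 0.025.
Second observation: θ = 207.5°, f = 0.944.
Δf = 0.944 − 0.025 = +0.918, i.e. +92 pp.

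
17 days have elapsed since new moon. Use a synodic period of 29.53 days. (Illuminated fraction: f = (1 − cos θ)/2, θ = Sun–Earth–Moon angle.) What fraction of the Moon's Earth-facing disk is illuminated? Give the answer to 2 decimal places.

Elongation θ = 360° × 17/29.53 ≈ 207.2°.
cos 207.2° = (-0.889), so f = (1 − (-0.889))/2 = 0.945.

0.94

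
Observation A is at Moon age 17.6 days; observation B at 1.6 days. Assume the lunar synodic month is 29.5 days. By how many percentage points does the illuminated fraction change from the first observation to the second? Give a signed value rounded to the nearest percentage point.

-88 percentage points

First observation: θ = 360°·17.6/29.5 = 214.8°, so f = 0.911.
Second observation: θ = 19.5°, f = 0.029.
Δf = 0.029 − 0.911 = -0.882, i.e. -88 pp.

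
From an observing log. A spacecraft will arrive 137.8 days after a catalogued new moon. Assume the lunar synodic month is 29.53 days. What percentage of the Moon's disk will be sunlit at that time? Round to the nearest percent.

75%

137.8/29.53 = 4.666 lunations, so 4 complete cycles and 19.68 d into the next.
Phase angle: θ = 360°·(19.68 d)/(29.53 d) = 239.9°.
With cos θ = (-0.501), the lit fraction is (1 − (-0.501))/2 ≈ 0.751, so 75%.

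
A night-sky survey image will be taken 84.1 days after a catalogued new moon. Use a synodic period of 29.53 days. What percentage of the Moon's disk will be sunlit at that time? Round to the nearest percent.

84.1 d spans 2 complete synodic months (2 × 29.53 = 59.06 d) plus 25.04 d.
Phase angle: θ = 360°·(25.04 d)/(29.53 d) = 305.3°.
With cos θ = 0.577, the lit fraction is (1 − 0.577)/2 ≈ 0.211, so 21%.

21%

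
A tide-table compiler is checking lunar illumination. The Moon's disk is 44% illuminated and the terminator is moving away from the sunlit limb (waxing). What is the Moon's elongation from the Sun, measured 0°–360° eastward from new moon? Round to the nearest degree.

Invert f = (1 − cos θ)/2 to get cos θ = 1 − 2(0.44) = 0.120, hence θ₀ = arccos 0.120 = 83.1°.
Before full moon the principal value applies: θ = 83.1°.

83°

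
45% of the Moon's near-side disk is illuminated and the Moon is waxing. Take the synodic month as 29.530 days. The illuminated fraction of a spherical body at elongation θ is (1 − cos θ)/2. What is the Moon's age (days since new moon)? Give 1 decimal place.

6.9 days

Invert f = (1 − cos θ)/2 to get cos θ = 1 − 2(0.45) = 0.100, hence θ₀ = arccos 0.100 = 84.3°.
Before full moon the principal value applies: θ = 84.3°.
Age = 29.530 × 84.3°/360° ≈ 6.91 days.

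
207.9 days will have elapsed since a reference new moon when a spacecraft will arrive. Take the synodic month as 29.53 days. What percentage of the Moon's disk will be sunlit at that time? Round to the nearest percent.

207.9/29.53 = 7.040 lunations, so 7 complete cycles and 1.19 d into the next.
Phase angle: θ = 360°·(1.19 d)/(29.53 d) = 14.5°.
Illuminated fraction = (1 − cos 14.5°)/2 = (1 − 0.968)/2 ≈ 0.016, so 2%.

2%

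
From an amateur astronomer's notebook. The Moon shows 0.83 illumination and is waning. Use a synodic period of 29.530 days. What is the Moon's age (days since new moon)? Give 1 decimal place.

cos θ = 1 − 2f = -0.660, giving a principal value of 131.3°.
A waning Moon lies in 180°–360°, so θ = 360° − 131.3° = 228.7°.
At 360°/29.530 d per day, 228.7° corresponds to 18.76 days.

18.8 days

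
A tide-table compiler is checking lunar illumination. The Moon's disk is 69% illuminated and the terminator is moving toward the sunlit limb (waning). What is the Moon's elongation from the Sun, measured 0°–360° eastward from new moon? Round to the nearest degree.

Invert f = (1 − cos θ)/2 to get cos θ = 1 − 2(0.69) = -0.380, hence θ₀ = arccos -0.380 = 112.3°.
Waning ⇒ past full, so θ = 360° − 112.3° = 247.7°.

248°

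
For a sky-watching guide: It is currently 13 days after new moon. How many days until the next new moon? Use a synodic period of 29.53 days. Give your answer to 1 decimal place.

One full lunation from the last new moon is 29.53 d; remaining = 29.53 − 13 = 16.530 d.

16.5 days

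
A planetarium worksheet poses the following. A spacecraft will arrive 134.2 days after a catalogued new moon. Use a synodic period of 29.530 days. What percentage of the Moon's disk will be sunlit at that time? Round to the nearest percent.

Reduce mod P: 134.2 − 4×29.530 = 16.08 d into the current lunation.
Phase angle: θ = 360°·(16.08 d)/(29.530 d) = 196.0°.
cos 196.0° = (-0.961), so f = (1 − (-0.961))/2 = 0.981, so 98%.

98%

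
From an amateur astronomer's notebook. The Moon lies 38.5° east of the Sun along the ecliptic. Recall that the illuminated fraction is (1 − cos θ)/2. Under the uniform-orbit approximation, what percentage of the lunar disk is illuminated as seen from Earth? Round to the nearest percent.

f = (1 − cos 38.5°)/2 = (1 − 0.783)/2 ≈ 0.109, i.e. 11%.

11%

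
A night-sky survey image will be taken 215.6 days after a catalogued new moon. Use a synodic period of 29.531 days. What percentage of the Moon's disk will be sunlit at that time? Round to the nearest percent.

Reduce mod P: 215.6 − 7×29.531 = 8.88 d into the current lunation.
The Moon has covered 8.88/29.531 of its cycle, so θ ≈ 360° × 8.88/29.531 = 108.3°.
cos 108.3° = (-0.314), so f = (1 − (-0.314))/2 = 0.657, so 66%.

66%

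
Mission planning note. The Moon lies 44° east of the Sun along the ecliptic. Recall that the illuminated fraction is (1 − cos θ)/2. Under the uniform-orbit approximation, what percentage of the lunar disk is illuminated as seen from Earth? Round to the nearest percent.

f = (1 − cos 44°)/2 = (1 − 0.719)/2 ≈ 0.140, i.e. 14%.

14%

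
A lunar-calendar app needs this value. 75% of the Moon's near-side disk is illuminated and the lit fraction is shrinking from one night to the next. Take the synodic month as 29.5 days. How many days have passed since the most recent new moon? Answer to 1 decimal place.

Invert f = (1 − cos θ)/2 to get cos θ = 1 − 2(0.75) = -0.500, hence θ₀ = arccos -0.500 = 120.0°.
Waning ⇒ past full, so θ = 360° − 120.0° = 240.0°.
That fraction of the synodic month is 240.0/360 × 29.5 d ≈ 19.67 d.

19.7 days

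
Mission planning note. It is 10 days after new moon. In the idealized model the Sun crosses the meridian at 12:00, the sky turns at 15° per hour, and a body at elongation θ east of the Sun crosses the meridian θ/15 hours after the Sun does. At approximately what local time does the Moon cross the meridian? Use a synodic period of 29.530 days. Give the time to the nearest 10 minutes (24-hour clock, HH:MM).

20:10

Elongation θ = 360° × 10/29.530 ≈ 121.9°.
Delay after the Sun = 121.9° / (15°/h) ≈ 8.13 h.
12:00 + 8.127 h ≈ 20:08 → 20:10 to the nearest ten minutes.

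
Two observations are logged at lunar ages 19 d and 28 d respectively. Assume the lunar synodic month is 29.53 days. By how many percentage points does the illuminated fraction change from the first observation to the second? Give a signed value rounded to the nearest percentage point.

-78 pp

θ₁ = 360° × 19/29.53 = 231.6°, f₁ = (1 − cos θ₁)/2 = 0.810.
θ₂ = 360° × 28/29.53 = 341.3°, f₂ = (1 − cos θ₂)/2 = 0.026.
Change = f₂ − f₁ = -0.784 → -78 percentage points.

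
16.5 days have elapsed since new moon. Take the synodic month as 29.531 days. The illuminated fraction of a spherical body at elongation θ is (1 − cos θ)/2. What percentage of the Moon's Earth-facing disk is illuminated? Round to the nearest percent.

The Moon has covered 16.5/29.531 of its cycle, so θ ≈ 360° × 16.5/29.531 = 201.1°.
With cos θ = (-0.933), the lit fraction is (1 − (-0.933))/2 ≈ 0.966, so 97%.

97%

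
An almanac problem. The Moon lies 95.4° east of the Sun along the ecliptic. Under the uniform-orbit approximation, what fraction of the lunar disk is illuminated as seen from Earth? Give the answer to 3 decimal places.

0.547

f = (1 − cos 95.4°)/2 = (1 − (-0.094))/2 ≈ 0.547.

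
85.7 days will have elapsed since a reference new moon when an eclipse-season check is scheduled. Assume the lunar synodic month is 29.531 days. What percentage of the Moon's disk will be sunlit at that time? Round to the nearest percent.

85.7 d spans 2 complete synodic months (2 × 29.531 = 59.06 d) plus 26.64 d.
Phase angle: θ = 360°·(26.64 d)/(29.531 d) = 324.7°.
cos 324.7° = 0.816, so f = (1 − 0.816)/2 = 0.092, so 9%.

9%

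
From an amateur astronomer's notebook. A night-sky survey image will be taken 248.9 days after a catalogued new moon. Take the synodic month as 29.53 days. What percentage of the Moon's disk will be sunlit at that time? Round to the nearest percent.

95%

248.9 d spans 8 complete synodic months (8 × 29.53 = 236.24 d) plus 12.66 d.
The Moon has covered 12.66/29.53 of its cycle, so θ ≈ 360° × 12.66/29.53 = 154.3°.
cos 154.3° = (-0.901), so f = (1 − (-0.901))/2 = 0.951, so 95%.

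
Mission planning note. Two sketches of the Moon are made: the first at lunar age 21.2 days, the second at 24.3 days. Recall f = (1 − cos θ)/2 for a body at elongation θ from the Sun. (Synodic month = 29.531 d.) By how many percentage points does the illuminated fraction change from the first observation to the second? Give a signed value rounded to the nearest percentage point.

θ₁ = 360° × 21.2/29.531 = 258.4°, f₁ = (1 − cos θ₁)/2 = 0.600.
θ₂ = 360° × 24.3/29.531 = 296.2°, f₂ = (1 − cos θ₂)/2 = 0.279.
Change = f₂ − f₁ = -0.321 → -32 percentage points.

-32 percentage points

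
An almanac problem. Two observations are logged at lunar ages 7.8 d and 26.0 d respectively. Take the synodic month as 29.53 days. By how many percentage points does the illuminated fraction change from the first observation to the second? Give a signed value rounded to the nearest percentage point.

First observation: θ = 360°·7.8/29.53 = 95.1°, so f = 0.544.
Second observation: θ = 317.0°, f = 0.135.
Δf = 0.135 − 0.544 = -0.410, i.e. -41 pp.

-41 percentage points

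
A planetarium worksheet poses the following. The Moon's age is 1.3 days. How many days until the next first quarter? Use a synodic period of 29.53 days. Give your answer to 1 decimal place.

First quarter is 0.25 of the way through the cycle: age 0.25 × 29.53 = 7.383 d.
That is 7.383 − 1.3 = 6.083 days ahead.

6.1 days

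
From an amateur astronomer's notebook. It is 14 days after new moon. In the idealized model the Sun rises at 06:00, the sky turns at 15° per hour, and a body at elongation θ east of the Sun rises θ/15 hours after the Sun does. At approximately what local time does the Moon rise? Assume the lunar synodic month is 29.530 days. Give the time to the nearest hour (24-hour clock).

17:00

Elongation θ = 360° × 14/29.530 ≈ 170.7°.
At 15° of sky rotation per hour, 170.7° corresponds to a 11.38 h lag.
06:00 + 11.38 h ≈ 17:23 → 17:00 to the nearest hour.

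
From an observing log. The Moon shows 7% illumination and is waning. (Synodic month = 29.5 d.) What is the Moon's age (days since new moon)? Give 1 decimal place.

Invert f = (1 − cos θ)/2 to get cos θ = 1 − 2(0.07) = 0.860, hence θ₀ = arccos 0.860 = 30.7°.
Waning ⇒ past full, so θ = 360° − 30.7° = 329.3°.
At 360°/29.5 d per day, 329.3° corresponds to 26.99 days.

27.0 days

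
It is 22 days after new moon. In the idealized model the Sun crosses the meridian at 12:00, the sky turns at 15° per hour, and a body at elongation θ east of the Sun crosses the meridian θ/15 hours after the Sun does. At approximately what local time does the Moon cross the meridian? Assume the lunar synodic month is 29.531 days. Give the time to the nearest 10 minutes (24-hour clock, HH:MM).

05:50

Phase angle: θ = 360°·(22 d)/(29.531 d) = 268.2°.
Delay after the Sun = 268.2° / (15°/h) ≈ 17.88 h.
12:00 + 17.880 h ≈ 05:53 → 05:50 to the nearest ten minutes.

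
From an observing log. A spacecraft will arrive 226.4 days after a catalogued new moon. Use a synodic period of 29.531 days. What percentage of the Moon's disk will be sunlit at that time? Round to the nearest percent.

75%

226.4 d spans 7 complete synodic months (7 × 29.531 = 206.72 d) plus 19.68 d.
Elongation θ = 360° × 19.68/29.531 ≈ 239.9°.
With cos θ = (-0.501), the lit fraction is (1 − (-0.501))/2 ≈ 0.750, so 75%.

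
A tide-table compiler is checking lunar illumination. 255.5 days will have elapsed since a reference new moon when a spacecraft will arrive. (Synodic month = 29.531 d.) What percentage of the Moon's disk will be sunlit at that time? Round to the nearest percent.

255.5/29.531 = 8.652 lunations, so 8 complete cycles and 19.25 d into the next.
Elongation θ = 360° × 19.25/29.531 ≈ 234.7°.
With cos θ = (-0.578), the lit fraction is (1 − (-0.578))/2 ≈ 0.789, so 79%.

79%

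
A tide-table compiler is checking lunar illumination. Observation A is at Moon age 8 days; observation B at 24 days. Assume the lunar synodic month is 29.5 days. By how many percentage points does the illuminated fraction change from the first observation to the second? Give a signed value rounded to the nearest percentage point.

-26 percentage points

First observation: θ = 360°·8/29.5 = 97.6°, so f = 0.566.
Second observation: θ = 292.9°, f = 0.306.
Δf = 0.306 − 0.566 = -0.261, i.e. -26 pp.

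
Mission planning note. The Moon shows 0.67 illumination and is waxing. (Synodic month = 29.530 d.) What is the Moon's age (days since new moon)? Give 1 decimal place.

Invert f = (1 − cos θ)/2 to get cos θ = 1 − 2(0.67) = -0.340, hence θ₀ = arccos -0.340 = 109.9°.
Before full moon the principal value applies: θ = 109.9°.
That fraction of the synodic month is 109.9/360 × 29.530 d ≈ 9.01 d.

9.0 days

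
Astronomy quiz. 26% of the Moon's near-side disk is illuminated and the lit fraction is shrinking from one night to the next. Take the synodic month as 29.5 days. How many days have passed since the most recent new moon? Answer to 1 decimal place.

cos θ = 1 − 2f = 0.480, giving a principal value of 61.3°.
Since the Moon is past full (waning), take the reflex angle: θ = 360° − 61.3° = 298.7°.
At 360°/29.5 d per day, 298.7° corresponds to 24.48 days.

24.5 days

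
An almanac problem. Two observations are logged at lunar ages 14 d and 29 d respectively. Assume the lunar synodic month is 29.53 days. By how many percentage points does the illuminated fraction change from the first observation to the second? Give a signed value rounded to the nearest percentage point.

θ₁ = 360° × 14/29.53 = 170.7°, f₁ = (1 − cos θ₁)/2 = 0.993.
θ₂ = 360° × 29/29.53 = 353.5°, f₂ = (1 − cos θ₂)/2 = 0.003.
Change = f₂ − f₁ = -0.990 → -99 percentage points.

-99 pp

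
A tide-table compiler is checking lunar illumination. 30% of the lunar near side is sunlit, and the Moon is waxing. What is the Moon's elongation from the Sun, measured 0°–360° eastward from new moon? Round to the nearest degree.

66°

cos θ = 1 − 2f = 0.400, giving a principal value of 66.4°.
Waxing ⇒ before full, so θ = 66.4°.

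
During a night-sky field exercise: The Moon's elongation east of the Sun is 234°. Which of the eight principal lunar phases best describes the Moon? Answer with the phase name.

waning gibbous

234° lies in the waning gibbous sector of the 8-phase cycle.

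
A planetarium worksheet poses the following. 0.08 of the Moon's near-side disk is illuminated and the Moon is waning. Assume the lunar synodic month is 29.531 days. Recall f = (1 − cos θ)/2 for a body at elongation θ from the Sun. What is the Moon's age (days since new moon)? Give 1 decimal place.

From f = (1 − cos θ)/2: cos θ = 1 − 2×0.08 = 0.840; arccos → 32.9°.
Waning ⇒ past full, so θ = 360° − 32.9° = 327.1°.
Age = 29.531 × 327.1°/360° ≈ 26.84 days.

26.8 days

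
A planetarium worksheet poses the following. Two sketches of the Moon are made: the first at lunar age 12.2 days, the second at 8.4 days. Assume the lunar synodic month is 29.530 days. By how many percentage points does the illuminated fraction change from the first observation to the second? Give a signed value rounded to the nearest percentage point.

First observation: θ = 360°·12.2/29.530 = 148.7°, so f = 0.927.
Second observation: θ = 102.4°, f = 0.607.
Δf = 0.607 − 0.927 = -0.320, i.e. -32 pp.

-32 pp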